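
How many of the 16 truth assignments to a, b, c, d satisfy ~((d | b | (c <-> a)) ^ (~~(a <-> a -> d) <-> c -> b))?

a  b  c  d     (c <-> a)  (d | b | (c <-> a))  (a -> d)  (a <-> (a -> d))  ~(a <-> (a -> d))  ~~(a <-> (a -> d))  (c -> b)  φ
T  T  T  T         T               T              T             T                  F                  T              T      T
T  T  T  F         T               T              F             F                  T                  F              T      F
T  T  F  T         F               T              T             T                  F                  T              T      T
T  T  F  F         F               T              F             F                  T                  F              T      F
T  F  T  T         T               T              T             T                  F                  T              F      F
T  F  T  F         T               T              F             F                  T                  F              F      T
T  F  F  T         F               T              T             T                  F                  T              T      T
T  F  F  F         F               F              F             F                  T                  F              T      T
F  T  T  T         F               T              T             F                  T                  F              T      F
F  T  T  F         F               T              T             F                  T                  F              T      F
F  T  F  T         T               T              T             F                  T                  F              T      F
F  T  F  F         T               T              T             F                  T                  F              T      F
F  F  T  T         F               T              T             F                  T                  F              F      T
F  F  T  F         F               F              T             F                  T                  F              F      F
F  F  F  T         T               T              T             F                  T                  F              T      F
F  F  F  F         T               T              T             F                  T                  F              T      F
The formula is true on 6 of the 16 rows.

6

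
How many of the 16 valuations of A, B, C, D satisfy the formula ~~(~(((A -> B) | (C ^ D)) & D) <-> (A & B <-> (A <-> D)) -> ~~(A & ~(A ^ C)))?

A | B | C | D | φ
- | - | - | - | -
T | T | T | T | F
T | T | T | F | T
T | T | F | T | T
T | T | F | F | T
T | F | T | T | T
T | F | T | F | T
T | F | F | T | F
T | F | F | F | F
F | T | T | T | T
F | T | T | F | T
F | T | F | T | T
F | T | F | F | T
F | F | T | T | T
F | F | T | F | T
F | F | F | T | T
F | F | F | F | T
The formula is true on 13 of the 16 rows.

13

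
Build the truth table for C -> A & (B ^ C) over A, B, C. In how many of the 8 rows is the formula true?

A | B | C | (B ^ C) | (A & (B ^ C)) | (C -> (A & (B ^ C)))
- | - | - | ------- | ------------- | --------------------
F | F | F |    F    |       F       |          T          
F | F | T |    T    |       F       |          F          
F | T | F |    T    |       F       |          T          
F | T | T |    F    |       F       |          F          
T | F | F |    F    |       F       |          T          
T | F | T |    T    |       T       |          T          
T | T | F |    T    |       T       |          T          
T | T | T |    F    |       F       |          F          
The formula is true on 5 of the 8 rows.

5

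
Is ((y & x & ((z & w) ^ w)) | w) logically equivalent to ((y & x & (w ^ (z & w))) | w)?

x  y  z  w  |  φ  ψ
F  F  F  F  |  F  F
F  F  F  T  |  T  T
F  F  T  F  |  F  F
F  F  T  T  |  T  T
F  T  F  F  |  F  F
F  T  F  T  |  T  T
F  T  T  F  |  F  F
F  T  T  T  |  T  T
T  F  F  F  |  F  F
T  F  F  T  |  T  T
T  F  T  F  |  F  F
T  F  T  T  |  T  T
T  T  F  F  |  F  F
T  T  F  T  |  T  T
T  T  T  F  |  F  F
T  T  T  T  |  T  T
The columns for φ and ψ agree on every row, so they are logically equivalent.

equivalent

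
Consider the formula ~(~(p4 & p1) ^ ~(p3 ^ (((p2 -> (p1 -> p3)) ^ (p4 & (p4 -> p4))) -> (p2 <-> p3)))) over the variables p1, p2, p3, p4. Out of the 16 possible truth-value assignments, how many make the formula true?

6

p1 | p2 | p3 | p4 | φ
-- | -- | -- | -- | -
1  | 1  | 1  | 1  | 0
1  | 1  | 1  | 0  | 1
1  | 1  | 0  | 1  | 0
1  | 1  | 0  | 0  | 0
1  | 0  | 1  | 1  | 0
1  | 0  | 1  | 0  | 0
1  | 0  | 0  | 1  | 1
1  | 0  | 0  | 0  | 0
0  | 1  | 1  | 1  | 1
0  | 1  | 1  | 0  | 1
0  | 1  | 0  | 1  | 0
0  | 1  | 0  | 0  | 1
0  | 0  | 1  | 1  | 1
0  | 0  | 1  | 0  | 0
0  | 0  | 0  | 1  | 0
0  | 0  | 0  | 0  | 0
The formula is true on 6 of the 16 rows.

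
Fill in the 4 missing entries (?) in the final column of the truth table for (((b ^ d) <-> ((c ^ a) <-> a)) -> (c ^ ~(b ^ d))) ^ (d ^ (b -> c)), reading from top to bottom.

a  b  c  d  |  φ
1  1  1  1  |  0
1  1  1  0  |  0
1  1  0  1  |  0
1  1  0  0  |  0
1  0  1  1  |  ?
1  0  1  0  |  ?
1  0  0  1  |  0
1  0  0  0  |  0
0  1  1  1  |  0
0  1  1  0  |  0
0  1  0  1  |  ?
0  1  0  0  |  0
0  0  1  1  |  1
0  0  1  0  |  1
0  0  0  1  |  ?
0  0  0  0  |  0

1, 1, 0, 0

Row a=1, b=0, c=1, d=1: (((b ^ d) <-> ((c ^ a) <-> a)) -> (c ^ ~(b ^ d))) = 1, (d ^ (b -> c)) = 0, so the formula = 1.
Row a=1, b=0, c=1, d=0: (((b ^ d) <-> ((c ^ a) <-> a)) -> (c ^ ~(b ^ d))) = 0, (d ^ (b -> c)) = 1, so the formula = 1.
Row a=0, b=1, c=0, d=1: (((b ^ d) <-> ((c ^ a) <-> a)) -> (c ^ ~(b ^ d))) = 1, (d ^ (b -> c)) = 1, so the formula = 0.
Row a=0, b=0, c=0, d=1: (((b ^ d) <-> ((c ^ a) <-> a)) -> (c ^ ~(b ^ d))) = 0, (d ^ (b -> c)) = 0, so the formula = 0.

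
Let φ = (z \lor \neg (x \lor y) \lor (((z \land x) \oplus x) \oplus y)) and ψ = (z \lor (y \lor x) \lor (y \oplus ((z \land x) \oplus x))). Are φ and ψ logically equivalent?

x  y  z  |  φ  ψ
F  F  F  |  T  F
F  F  T  |  T  T
F  T  F  |  T  T
F  T  T  |  T  T
T  F  F  |  T  T
T  F  T  |  T  T
T  T  F  |  F  T
T  T  T  |  T  T
The columns differ at x=F, y=F, z=F (φ=T, ψ=F), so they are not equivalent.

not equivalent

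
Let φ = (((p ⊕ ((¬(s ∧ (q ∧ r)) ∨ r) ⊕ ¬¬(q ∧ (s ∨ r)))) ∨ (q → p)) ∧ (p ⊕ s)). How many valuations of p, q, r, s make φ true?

6

p | q | r | s | φ
- | - | - | - | -
0 | 0 | 0 | 0 | 0
0 | 0 | 0 | 1 | 1
0 | 0 | 1 | 0 | 0
0 | 0 | 1 | 1 | 1
0 | 1 | 0 | 0 | 0
0 | 1 | 0 | 1 | 0
0 | 1 | 1 | 0 | 0
0 | 1 | 1 | 1 | 0
1 | 0 | 0 | 0 | 1
1 | 0 | 0 | 1 | 0
1 | 0 | 1 | 0 | 1
1 | 0 | 1 | 1 | 0
1 | 1 | 0 | 0 | 1
1 | 1 | 0 | 1 | 0
1 | 1 | 1 | 0 | 1
1 | 1 | 1 | 1 | 0
The formula is true on 6 of the 16 rows.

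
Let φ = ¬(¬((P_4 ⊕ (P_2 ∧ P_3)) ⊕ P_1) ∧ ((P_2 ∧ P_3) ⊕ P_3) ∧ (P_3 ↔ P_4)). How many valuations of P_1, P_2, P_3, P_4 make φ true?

15

P_1 | P_2 | P_3 | P_4 | φ
--- | --- | --- | --- | -
 0  |  0  |  0  |  0  | 1
 0  |  0  |  0  |  1  | 1
 0  |  0  |  1  |  0  | 1
 0  |  0  |  1  |  1  | 1
 0  |  1  |  0  |  0  | 1
 0  |  1  |  0  |  1  | 1
 0  |  1  |  1  |  0  | 1
 0  |  1  |  1  |  1  | 1
 1  |  0  |  0  |  0  | 1
 1  |  0  |  0  |  1  | 1
 1  |  0  |  1  |  0  | 1
 1  |  0  |  1  |  1  | 0
 1  |  1  |  0  |  0  | 1
 1  |  1  |  0  |  1  | 1
 1  |  1  |  1  |  0  | 1
 1  |  1  |  1  |  1  | 1
The formula is true on 15 of the 16 rows.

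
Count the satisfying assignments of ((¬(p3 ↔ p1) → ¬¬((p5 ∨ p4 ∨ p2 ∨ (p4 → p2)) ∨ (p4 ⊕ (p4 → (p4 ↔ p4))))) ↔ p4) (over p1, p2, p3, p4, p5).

16

p1  p2  p3  p4  p5  |  φ
T   T   T   T   T   |  T
T   T   T   T   F   |  T
T   T   T   F   T   |  F
T   T   T   F   F   |  F
T   T   F   T   T   |  T
T   T   F   T   F   |  T
T   T   F   F   T   |  F
T   T   F   F   F   |  F
T   F   T   T   T   |  T
T   F   T   T   F   |  T
T   F   T   F   T   |  F
T   F   T   F   F   |  F
T   F   F   T   T   |  T
T   F   F   T   F   |  T
T   F   F   F   T   |  F
T   F   F   F   F   |  F
F   T   T   T   T   |  T
F   T   T   T   F   |  T
F   T   T   F   T   |  F
F   T   T   F   F   |  F
F   T   F   T   T   |  T
F   T   F   T   F   |  T
F   T   F   F   T   |  F
F   T   F   F   F   |  F
F   F   T   T   T   |  T
F   F   T   T   F   |  T
F   F   T   F   T   |  F
F   F   T   F   F   |  F
F   F   F   T   T   |  T
F   F   F   T   F   |  T
F   F   F   F   T   |  F
F   F   F   F   F   |  F
The formula is true on 16 of the 32 rows.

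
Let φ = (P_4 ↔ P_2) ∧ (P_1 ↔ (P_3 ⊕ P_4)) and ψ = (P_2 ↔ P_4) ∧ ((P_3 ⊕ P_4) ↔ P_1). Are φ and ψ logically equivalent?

equivalent

P_1  P_2  P_3  P_4  |  φ  ψ
 F    F    F    F   |  T  T
 F    F    F    T   |  F  F
 F    F    T    F   |  F  F
 F    F    T    T   |  F  F
 F    T    F    F   |  F  F
 F    T    F    T   |  F  F
 F    T    T    F   |  F  F
 F    T    T    T   |  T  T
 T    F    F    F   |  F  F
 T    F    F    T   |  F  F
 T    F    T    F   |  T  T
 T    F    T    T   |  F  F
 T    T    F    F   |  F  F
 T    T    F    T   |  T  T
 T    T    T    F   |  F  F
 T    T    T    T   |  F  F
The columns for φ and ψ agree on every row, so they are logically equivalent.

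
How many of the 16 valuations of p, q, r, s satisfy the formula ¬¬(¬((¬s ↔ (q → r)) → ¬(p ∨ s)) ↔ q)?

9

  p   |   q   |   r   |   s   |   ¬s  | (q → r) | (¬s ↔ (q → r)) | (p ∨ s) | ¬(p ∨ s) | ((¬s ↔ (q → r)) → ¬(p ∨ s)) | ¬((¬s ↔ (q → r)) → ¬(p ∨ s)) |   φ  
----- | ----- | ----- | ----- | ----- | ------- | -------------- | ------- | -------- | --------------------------- | ---------------------------- | -----
 True |  True |  True |  True | False |   True  |     False      |   True  |  False   |             True            |            False             | False
 True |  True |  True | False |  True |   True  |      True      |   True  |  False   |            False            |             True             |  True
 True |  True | False |  True | False |  False  |      True      |   True  |  False   |            False            |             True             |  True
 True |  True | False | False |  True |  False  |     False      |   True  |  False   |             True            |            False             | False
 True | False |  True |  True | False |   True  |     False      |   True  |  False   |             True            |            False             |  True
 True | False |  True | False |  True |   True  |      True      |   True  |  False   |            False            |             True             | False
 True | False | False |  True | False |   True  |     False      |   True  |  False   |             True            |            False             |  True
 True | False | False | False |  True |   True  |      True      |   True  |  False   |            False            |             True             | False
False |  True |  True |  True | False |   True  |     False      |   True  |  False   |             True            |            False             | False
False |  True |  True | False |  True |   True  |      True      |  False  |   True   |             True            |            False             | False
False |  True | False |  True | False |  False  |      True      |   True  |  False   |            False            |             True             |  True
False |  True | False | False |  True |  False  |     False      |  False  |   True   |             True            |            False             | False
False | False |  True |  True | False |   True  |     False      |   True  |  False   |             True            |            False             |  True
False | False |  True | False |  True |   True  |      True      |  False  |   True   |             True            |            False             |  True
False | False | False |  True | False |   True  |     False      |   True  |  False   |             True            |            False             |  True
False | False | False | False |  True |   True  |      True      |  False  |   True   |             True            |            False             |  True
The formula is true on 9 of the 16 rows.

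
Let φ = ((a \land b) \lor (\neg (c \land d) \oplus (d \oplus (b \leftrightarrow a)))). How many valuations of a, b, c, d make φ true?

a | b | c | d | (a \land b) | (c \land d) | \neg (c \land d) | (b \leftrightarrow a) | φ
- | - | - | - | ----------- | ----------- | ---------------- | --------------------- | -
F | F | F | F |      F      |      F      |        T         |           T           | F
F | F | F | T |      F      |      F      |        T         |           T           | T
F | F | T | F |      F      |      F      |        T         |           T           | F
F | F | T | T |      F      |      T      |        F         |           T           | F
F | T | F | F |      F      |      F      |        T         |           F           | T
F | T | F | T |      F      |      F      |        T         |           F           | F
F | T | T | F |      F      |      F      |        T         |           F           | T
F | T | T | T |      F      |      T      |        F         |           F           | T
T | F | F | F |      F      |      F      |        T         |           F           | T
T | F | F | T |      F      |      F      |        T         |           F           | F
T | F | T | F |      F      |      F      |        T         |           F           | T
T | F | T | T |      F      |      T      |        F         |           F           | T
T | T | F | F |      T      |      F      |        T         |           T           | T
T | T | F | T |      T      |      F      |        T         |           T           | T
T | T | T | F |      T      |      F      |        T         |           T           | T
T | T | T | T |      T      |      T      |        F         |           T           | T
The formula is true on 11 of the 16 rows.

11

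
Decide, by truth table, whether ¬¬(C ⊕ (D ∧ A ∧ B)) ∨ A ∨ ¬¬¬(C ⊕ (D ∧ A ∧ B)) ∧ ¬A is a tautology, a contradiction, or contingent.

A | B | C | D | (D ∧ A ∧ B) | (C ⊕ (D ∧ A ∧ B)) | ¬(C ⊕ (D ∧ A ∧ B)) | ¬¬(C ⊕ (D ∧ A ∧ B)) | (¬¬(C ⊕ (D ∧ A ∧ B)) ∨ A) | ¬¬¬(C ⊕ (D ∧ A ∧ B)) | ¬A | (¬¬¬(C ⊕ (D ∧ A ∧ B)) ∧ ¬A) | φ
- | - | - | - | ----------- | ----------------- | ------------------ | ------------------- | ------------------------- | -------------------- | -- | --------------------------- | -
0 | 0 | 0 | 0 |      0      |         0         |         1          |          0          |             0             |          1           | 1  |              1              | 1
0 | 0 | 0 | 1 |      0      |         0         |         1          |          0          |             0             |          1           | 1  |              1              | 1
0 | 0 | 1 | 0 |      0      |         1         |         0          |          1          |             1             |          0           | 1  |              0              | 1
0 | 0 | 1 | 1 |      0      |         1         |         0          |          1          |             1             |          0           | 1  |              0              | 1
0 | 1 | 0 | 0 |      0      |         0         |         1          |          0          |             0             |          1           | 1  |              1              | 1
0 | 1 | 0 | 1 |      0      |         0         |         1          |          0          |             0             |          1           | 1  |              1              | 1
0 | 1 | 1 | 0 |      0      |         1         |         0          |          1          |             1             |          0           | 1  |              0              | 1
0 | 1 | 1 | 1 |      0      |         1         |         0          |          1          |             1             |          0           | 1  |              0              | 1
1 | 0 | 0 | 0 |      0      |         0         |         1          |          0          |             1             |          1           | 0  |              0              | 1
1 | 0 | 0 | 1 |      0      |         0         |         1          |          0          |             1             |          1           | 0  |              0              | 1
1 | 0 | 1 | 0 |      0      |         1         |         0          |          1          |             1             |          0           | 0  |              0              | 1
1 | 0 | 1 | 1 |      0      |         1         |         0          |          1          |             1             |          0           | 0  |              0              | 1
1 | 1 | 0 | 0 |      0      |         0         |         1          |          0          |             1             |          1           | 0  |              0              | 1
1 | 1 | 0 | 1 |      1      |         1         |         0          |          1          |             1             |          0           | 0  |              0              | 1
1 | 1 | 1 | 0 |      0      |         1         |         0          |          1          |             1             |          0           | 0  |              0              | 1
1 | 1 | 1 | 1 |      1      |         0         |         1          |          0          |             1             |          1           | 0  |              0              | 1
Every row is 1, so the formula is a tautology.

tautology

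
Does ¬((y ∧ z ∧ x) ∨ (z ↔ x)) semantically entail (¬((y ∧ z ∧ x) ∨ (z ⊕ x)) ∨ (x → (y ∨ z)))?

x | y | z || φ | ψ
T | T | T || F | T
T | T | F || T | T
T | F | T || F | T
T | F | F || T | F
F | T | T || T | T
F | T | F || F | T
F | F | T || T | T
F | F | F || F | T
At x=T, y=F, z=F we have φ true but ψ false, so φ does not entail ψ.

no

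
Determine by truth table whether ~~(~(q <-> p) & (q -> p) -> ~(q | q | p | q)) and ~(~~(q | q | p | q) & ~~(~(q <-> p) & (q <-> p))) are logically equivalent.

  p      q    |    φ      ψ  
 True   True  |   True   True
 True  False  |  False   True
False   True  |   True   True
False  False  |   True   True
The columns differ at p=True, q=False (φ=False, ψ=True), so they are not equivalent.

not equivalent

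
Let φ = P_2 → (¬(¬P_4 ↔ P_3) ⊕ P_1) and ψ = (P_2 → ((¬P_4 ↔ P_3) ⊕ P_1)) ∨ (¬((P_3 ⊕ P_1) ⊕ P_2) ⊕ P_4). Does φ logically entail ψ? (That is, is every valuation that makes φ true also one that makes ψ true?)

no

P_1  P_2  P_3  P_4  |  φ  ψ
 T    T    T    T   |  F  T
 T    T    T    F   |  T  F
 T    T    F    T   |  T  F
 T    T    F    F   |  F  T
 T    F    T    T   |  T  T
 T    F    T    F   |  T  T
 T    F    F    T   |  T  T
 T    F    F    F   |  T  T
 F    T    T    T   |  T  F
 F    T    T    F   |  F  T
 F    T    F    T   |  F  T
 F    T    F    F   |  T  F
 F    F    T    T   |  T  T
 F    F    T    F   |  T  T
 F    F    F    T   |  T  T
 F    F    F    F   |  T  T
At P_1=T, P_2=T, P_3=T, P_4=F we have φ true but ψ false, so φ does not entail ψ.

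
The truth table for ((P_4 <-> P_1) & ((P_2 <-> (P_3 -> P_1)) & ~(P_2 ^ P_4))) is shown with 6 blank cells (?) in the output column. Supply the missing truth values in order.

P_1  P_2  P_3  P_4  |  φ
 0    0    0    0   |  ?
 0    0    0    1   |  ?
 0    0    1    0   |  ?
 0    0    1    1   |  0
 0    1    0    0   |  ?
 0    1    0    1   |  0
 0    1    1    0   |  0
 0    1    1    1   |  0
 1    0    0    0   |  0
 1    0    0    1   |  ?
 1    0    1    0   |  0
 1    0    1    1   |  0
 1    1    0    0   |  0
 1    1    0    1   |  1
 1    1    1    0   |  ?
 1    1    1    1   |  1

0, 0, 1, 0, 0, 0

Row P_1=0, P_2=0, P_3=0, P_4=0: (P_4 <-> P_1) = 1, ((P_2 <-> (P_3 -> P_1)) & ~(P_2 ^ P_4)) = 0, so the formula = 0.
Row P_1=0, P_2=0, P_3=0, P_4=1: (P_4 <-> P_1) = 0, ((P_2 <-> (P_3 -> P_1)) & ~(P_2 ^ P_4)) = 0, so the formula = 0.
Row P_1=0, P_2=0, P_3=1, P_4=0: (P_4 <-> P_1) = 1, ((P_2 <-> (P_3 -> P_1)) & ~(P_2 ^ P_4)) = 1, so the formula = 1.
Row P_1=0, P_2=1, P_3=0, P_4=0: (P_4 <-> P_1) = 1, ((P_2 <-> (P_3 -> P_1)) & ~(P_2 ^ P_4)) = 0, so the formula = 0.
Row P_1=1, P_2=0, P_3=0, P_4=1: (P_4 <-> P_1) = 1, ((P_2 <-> (P_3 -> P_1)) & ~(P_2 ^ P_4)) = 0, so the formula = 0.
Row P_1=1, P_2=1, P_3=1, P_4=0: (P_4 <-> P_1) = 0, ((P_2 <-> (P_3 -> P_1)) & ~(P_2 ^ P_4)) = 0, so the formula = 0.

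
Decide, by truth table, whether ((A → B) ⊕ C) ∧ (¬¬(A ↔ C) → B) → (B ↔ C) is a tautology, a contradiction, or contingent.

A | B | C || φ
T | T | T || T
T | T | F || F
T | F | T || T
T | F | F || T
F | T | T || T
F | T | F || F
F | F | T || T
F | F | F || T
6 of 8 rows are T, so the formula is contingent.

contingent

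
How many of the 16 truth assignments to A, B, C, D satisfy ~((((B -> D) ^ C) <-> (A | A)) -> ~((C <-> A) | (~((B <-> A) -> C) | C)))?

  A      B      C      D    |    φ  
False  False  False  False  |  False
False  False  False   True  |  False
False  False   True  False  |   True
False  False   True   True  |   True
False   True  False  False  |   True
False   True  False   True  |  False
False   True   True  False  |  False
False   True   True   True  |   True
 True  False  False  False  |  False
 True  False  False   True  |  False
 True  False   True  False  |  False
 True  False   True   True  |  False
 True   True  False  False  |  False
 True   True  False   True  |   True
 True   True   True  False  |   True
 True   True   True   True  |  False
The formula is true on 6 of the 16 rows.

6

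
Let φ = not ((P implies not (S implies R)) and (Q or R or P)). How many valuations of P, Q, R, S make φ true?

P | Q | R | S | φ
- | - | - | - | -
T | T | T | T | T
T | T | T | F | T
T | T | F | T | F
T | T | F | F | T
T | F | T | T | T
T | F | T | F | T
T | F | F | T | F
T | F | F | F | T
F | T | T | T | F
F | T | T | F | F
F | T | F | T | F
F | T | F | F | F
F | F | T | T | F
F | F | T | F | F
F | F | F | T | T
F | F | F | F | T
The formula is true on 8 of the 16 rows.

8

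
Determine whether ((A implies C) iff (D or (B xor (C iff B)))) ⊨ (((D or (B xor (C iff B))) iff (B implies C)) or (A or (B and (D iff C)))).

A  B  C  D  |  φ  ψ
T  T  T  T  |  T  T
T  T  T  F  |  F  T
T  T  F  T  |  F  T
T  T  F  F  |  F  T
T  F  T  T  |  T  T
T  F  T  F  |  F  T
T  F  F  T  |  F  T
T  F  F  F  |  F  T
F  T  T  T  |  T  T
F  T  T  F  |  F  F
F  T  F  T  |  T  F
F  T  F  F  |  T  T
F  F  T  T  |  T  T
F  F  T  F  |  F  F
F  F  F  T  |  T  T
F  F  F  F  |  T  T
At A=F, B=T, C=F, D=T we have φ true but ψ false, so φ does not entail ψ.

no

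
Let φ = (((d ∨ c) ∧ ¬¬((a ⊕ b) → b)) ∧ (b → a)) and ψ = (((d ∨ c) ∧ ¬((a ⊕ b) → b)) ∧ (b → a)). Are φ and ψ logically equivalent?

not equivalent

a | b | c | d || φ | ψ
1 | 1 | 1 | 1 || 1 | 0
1 | 1 | 1 | 0 || 1 | 0
1 | 1 | 0 | 1 || 1 | 0
1 | 1 | 0 | 0 || 0 | 0
1 | 0 | 1 | 1 || 0 | 1
1 | 0 | 1 | 0 || 0 | 1
1 | 0 | 0 | 1 || 0 | 1
1 | 0 | 0 | 0 || 0 | 0
0 | 1 | 1 | 1 || 0 | 0
0 | 1 | 1 | 0 || 0 | 0
0 | 1 | 0 | 1 || 0 | 0
0 | 1 | 0 | 0 || 0 | 0
0 | 0 | 1 | 1 || 1 | 0
0 | 0 | 1 | 0 || 1 | 0
0 | 0 | 0 | 1 || 1 | 0
0 | 0 | 0 | 0 || 0 | 0
The columns differ at a=1, b=1, c=1, d=1 (φ=1, ψ=0), so they are not equivalent.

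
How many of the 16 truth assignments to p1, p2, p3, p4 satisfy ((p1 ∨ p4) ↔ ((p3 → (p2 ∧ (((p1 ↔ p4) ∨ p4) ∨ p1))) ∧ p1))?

10

p1  p2  p3  p4  |  (p1 ∨ p4)  (p1 ↔ p4)  ((p1 ↔ p4) ∨ p4)  (((p1 ↔ p4) ∨ p4) ∨ p1)  φ
1   1   1   1   |      1          1             1                     1             1
1   1   1   0   |      1          0             0                     1             1
1   1   0   1   |      1          1             1                     1             1
1   1   0   0   |      1          0             0                     1             1
1   0   1   1   |      1          1             1                     1             0
1   0   1   0   |      1          0             0                     1             0
1   0   0   1   |      1          1             1                     1             1
1   0   0   0   |      1          0             0                     1             1
0   1   1   1   |      1          0             1                     1             0
0   1   1   0   |      0          1             1                     1             1
0   1   0   1   |      1          0             1                     1             0
0   1   0   0   |      0          1             1                     1             1
0   0   1   1   |      1          0             1                     1             0
0   0   1   0   |      0          1             1                     1             1
0   0   0   1   |      1          0             1                     1             0
0   0   0   0   |      0          1             1                     1             1
The formula is true on 10 of the 16 rows.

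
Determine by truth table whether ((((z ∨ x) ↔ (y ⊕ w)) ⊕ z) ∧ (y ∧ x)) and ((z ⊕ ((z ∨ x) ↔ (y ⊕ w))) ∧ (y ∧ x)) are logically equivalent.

x | y | z | w | φ | ψ
- | - | - | - | - | -
0 | 0 | 0 | 0 | 0 | 0
0 | 0 | 0 | 1 | 0 | 0
0 | 0 | 1 | 0 | 0 | 0
0 | 0 | 1 | 1 | 0 | 0
0 | 1 | 0 | 0 | 0 | 0
0 | 1 | 0 | 1 | 0 | 0
0 | 1 | 1 | 0 | 0 | 0
0 | 1 | 1 | 1 | 0 | 0
1 | 0 | 0 | 0 | 0 | 0
1 | 0 | 0 | 1 | 0 | 0
1 | 0 | 1 | 0 | 0 | 0
1 | 0 | 1 | 1 | 0 | 0
1 | 1 | 0 | 0 | 1 | 1
1 | 1 | 0 | 1 | 0 | 0
1 | 1 | 1 | 0 | 0 | 0
1 | 1 | 1 | 1 | 1 | 1
The columns for φ and ψ agree on every row, so they are logically equivalent.

equivalent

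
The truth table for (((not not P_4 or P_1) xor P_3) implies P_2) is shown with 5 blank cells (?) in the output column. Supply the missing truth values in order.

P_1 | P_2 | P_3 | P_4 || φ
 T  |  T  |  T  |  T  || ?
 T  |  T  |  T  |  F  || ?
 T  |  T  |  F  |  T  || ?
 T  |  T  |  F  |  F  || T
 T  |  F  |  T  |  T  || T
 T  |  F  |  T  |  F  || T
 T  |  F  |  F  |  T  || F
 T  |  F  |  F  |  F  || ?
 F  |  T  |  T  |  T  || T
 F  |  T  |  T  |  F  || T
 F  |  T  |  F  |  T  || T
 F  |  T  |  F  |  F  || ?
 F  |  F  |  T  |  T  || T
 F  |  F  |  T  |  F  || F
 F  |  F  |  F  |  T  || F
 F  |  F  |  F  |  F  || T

Row P_1=T, P_2=T, P_3=T, P_4=T: ((not not P_4 or P_1) xor P_3) = F, so the formula = T.
Row P_1=T, P_2=T, P_3=T, P_4=F: ((not not P_4 or P_1) xor P_3) = F, so the formula = T.
Row P_1=T, P_2=T, P_3=F, P_4=T: ((not not P_4 or P_1) xor P_3) = T, so the formula = T.
Row P_1=T, P_2=F, P_3=F, P_4=F: ((not not P_4 or P_1) xor P_3) = T, so the formula = F.
Row P_1=F, P_2=T, P_3=F, P_4=F: ((not not P_4 or P_1) xor P_3) = F, so the formula = T.

T, T, T, F, T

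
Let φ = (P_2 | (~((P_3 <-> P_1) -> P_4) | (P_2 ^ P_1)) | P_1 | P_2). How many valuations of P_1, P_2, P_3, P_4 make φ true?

13

 P_1  |  P_2  |  P_3  |  P_4  || (P_3 <-> P_1) | ((P_3 <-> P_1) -> P_4) | ~((P_3 <-> P_1) -> P_4) | (P_2 ^ P_1) |   φ  
False | False | False | False ||      True     |         False          |           True          |    False    |  True
False | False | False |  True ||      True     |          True          |          False          |    False    | False
False | False |  True | False ||     False     |          True          |          False          |    False    | False
False | False |  True |  True ||     False     |          True          |          False          |    False    | False
False |  True | False | False ||      True     |         False          |           True          |     True    |  True
False |  True | False |  True ||      True     |          True          |          False          |     True    |  True
False |  True |  True | False ||     False     |          True          |          False          |     True    |  True
False |  True |  True |  True ||     False     |          True          |          False          |     True    |  True
 True | False | False | False ||     False     |          True          |          False          |     True    |  True
 True | False | False |  True ||     False     |          True          |          False          |     True    |  True
 True | False |  True | False ||      True     |         False          |           True          |     True    |  True
 True | False |  True |  True ||      True     |          True          |          False          |     True    |  True
 True |  True | False | False ||     False     |          True          |          False          |    False    |  True
 True |  True | False |  True ||     False     |          True          |          False          |    False    |  True
 True |  True |  True | False ||      True     |         False          |           True          |    False    |  True
 True |  True |  True |  True ||      True     |          True          |          False          |    False    |  True
The formula is true on 13 of the 16 rows.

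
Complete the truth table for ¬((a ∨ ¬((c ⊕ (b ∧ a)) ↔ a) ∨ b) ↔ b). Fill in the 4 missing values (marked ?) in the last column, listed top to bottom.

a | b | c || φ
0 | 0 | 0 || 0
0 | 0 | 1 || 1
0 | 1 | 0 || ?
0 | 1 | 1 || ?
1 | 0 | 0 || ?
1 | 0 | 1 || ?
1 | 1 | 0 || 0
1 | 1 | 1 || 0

0, 0, 1, 1

Row a=0, b=1, c=0: (a ∨ ¬((c ⊕ (b ∧ a)) ↔ a) ∨ b) = 1, ((a ∨ ¬((c ⊕ (b ∧ a)) ↔ a) ∨ b) ↔ b) = 1, so the formula = 0.
Row a=0, b=1, c=1: (a ∨ ¬((c ⊕ (b ∧ a)) ↔ a) ∨ b) = 1, ((a ∨ ¬((c ⊕ (b ∧ a)) ↔ a) ∨ b) ↔ b) = 1, so the formula = 0.
Row a=1, b=0, c=0: (a ∨ ¬((c ⊕ (b ∧ a)) ↔ a) ∨ b) = 1, ((a ∨ ¬((c ⊕ (b ∧ a)) ↔ a) ∨ b) ↔ b) = 0, so the formula = 1.
Row a=1, b=0, c=1: (a ∨ ¬((c ⊕ (b ∧ a)) ↔ a) ∨ b) = 1, ((a ∨ ¬((c ⊕ (b ∧ a)) ↔ a) ∨ b) ↔ b) = 0, so the formula = 1.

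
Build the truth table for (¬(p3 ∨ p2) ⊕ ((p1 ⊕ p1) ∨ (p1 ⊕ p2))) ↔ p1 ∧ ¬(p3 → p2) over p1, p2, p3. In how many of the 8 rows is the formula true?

5

p1 | p2 | p3 || φ
T  | T  | T  || T
T  | T  | F  || T
T  | F  | T  || T
T  | F  | F  || T
F  | T  | T  || F
F  | T  | F  || F
F  | F  | T  || T
F  | F  | F  || F
The formula is true on 5 of the 8 rows.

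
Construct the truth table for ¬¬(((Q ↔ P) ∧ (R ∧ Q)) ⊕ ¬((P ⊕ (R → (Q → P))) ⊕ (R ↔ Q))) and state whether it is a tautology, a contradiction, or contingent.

P  Q  R  |  (Q ↔ P)  (R ∧ Q)  ((Q ↔ P) ∧ (R ∧ Q))  (Q → P)  (R → (Q → P))  (P ⊕ (R → (Q → P)))  (R ↔ Q)  φ
T  T  T  |     T        T              T              T           T                 F              T     T
T  T  F  |     T        F              F              T           T                 F              F     T
T  F  T  |     F        F              F              T           T                 F              F     T
T  F  F  |     F        F              F              T           T                 F              T     F
F  T  T  |     F        T              F              F           F                 F              T     F
F  T  F  |     F        F              F              F           T                 T              F     F
F  F  T  |     T        F              F              T           T                 T              F     F
F  F  F  |     T        F              F              T           T                 T              T     T
4 of 8 rows are T, so the formula is contingent.

contingent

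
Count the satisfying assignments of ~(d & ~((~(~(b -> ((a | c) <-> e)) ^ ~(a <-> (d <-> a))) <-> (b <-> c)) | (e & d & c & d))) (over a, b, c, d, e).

  a      b      c      d      e    |    φ  
 True   True   True   True   True  |   True
 True   True   True   True  False  |  False
 True   True   True  False   True  |   True
 True   True   True  False  False  |   True
 True   True  False   True   True  |  False
 True   True  False   True  False  |   True
 True   True  False  False   True  |   True
 True   True  False  False  False  |   True
 True  False   True   True   True  |   True
 True  False   True   True  False  |  False
 True  False   True  False   True  |   True
 True  False   True  False  False  |   True
 True  False  False   True   True  |   True
 True  False  False   True  False  |   True
 True  False  False  False   True  |   True
 True  False  False  False  False  |   True
False   True   True   True   True  |   True
False   True   True   True  False  |  False
False   True   True  False   True  |   True
False   True   True  False  False  |   True
False   True  False   True   True  |   True
False   True  False   True  False  |  False
False   True  False  False   True  |   True
False   True  False  False  False  |   True
False  False   True   True   True  |   True
False  False   True   True  False  |  False
False  False   True  False   True  |   True
False  False   True  False  False  |   True
False  False  False   True   True  |   True
False  False  False   True  False  |   True
False  False  False  False   True  |   True
False  False  False  False  False  |   True
The formula is true on 26 of the 32 rows.

26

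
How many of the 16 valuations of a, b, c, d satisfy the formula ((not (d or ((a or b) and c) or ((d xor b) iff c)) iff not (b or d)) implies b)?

11

a  b  c  d  |  φ
T  T  T  T  |  T
T  T  T  F  |  T
T  T  F  T  |  T
T  T  F  F  |  T
T  F  T  T  |  F
T  F  T  F  |  T
T  F  F  T  |  F
T  F  F  F  |  T
F  T  T  T  |  T
F  T  T  F  |  T
F  T  F  T  |  T
F  T  F  F  |  T
F  F  T  T  |  F
F  F  T  F  |  F
F  F  F  T  |  F
F  F  F  F  |  T
The formula is true on 11 of the 16 rows.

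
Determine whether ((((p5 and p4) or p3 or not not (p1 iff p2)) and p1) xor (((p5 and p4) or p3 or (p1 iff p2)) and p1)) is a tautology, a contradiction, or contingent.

contradiction

p1 | p2 | p3 | p4 | p5 || φ
T  | T  | T  | T  | T  || F
T  | T  | T  | T  | F  || F
T  | T  | T  | F  | T  || F
T  | T  | T  | F  | F  || F
T  | T  | F  | T  | T  || F
T  | T  | F  | T  | F  || F
T  | T  | F  | F  | T  || F
T  | T  | F  | F  | F  || F
T  | F  | T  | T  | T  || F
T  | F  | T  | T  | F  || F
T  | F  | T  | F  | T  || F
T  | F  | T  | F  | F  || F
T  | F  | F  | T  | T  || F
T  | F  | F  | T  | F  || F
T  | F  | F  | F  | T  || F
T  | F  | F  | F  | F  || F
F  | T  | T  | T  | T  || F
F  | T  | T  | T  | F  || F
F  | T  | T  | F  | T  || F
F  | T  | T  | F  | F  || F
F  | T  | F  | T  | T  || F
F  | T  | F  | T  | F  || F
F  | T  | F  | F  | T  || F
F  | T  | F  | F  | F  || F
F  | F  | T  | T  | T  || F
F  | F  | T  | T  | F  || F
F  | F  | T  | F  | T  || F
F  | F  | T  | F  | F  || F
F  | F  | F  | T  | T  || F
F  | F  | F  | T  | F  || F
F  | F  | F  | F  | T  || F
F  | F  | F  | F  | F  || F
Every row is F, so the formula is a contradiction.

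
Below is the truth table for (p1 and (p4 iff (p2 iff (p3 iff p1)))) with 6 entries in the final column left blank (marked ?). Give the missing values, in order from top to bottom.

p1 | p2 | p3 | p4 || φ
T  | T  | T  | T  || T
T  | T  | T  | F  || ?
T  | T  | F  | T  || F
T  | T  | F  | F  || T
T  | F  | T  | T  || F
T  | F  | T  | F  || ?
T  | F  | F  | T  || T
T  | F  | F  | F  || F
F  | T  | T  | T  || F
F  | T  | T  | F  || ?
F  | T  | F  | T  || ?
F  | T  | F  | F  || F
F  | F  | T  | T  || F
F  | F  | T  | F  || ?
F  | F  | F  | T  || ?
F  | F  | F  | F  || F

F, T, F, F, F, F

Row p1=T, p2=T, p3=T, p4=F: (p4 iff (p2 iff (p3 iff p1))) = F, so the formula = F.
Row p1=T, p2=F, p3=T, p4=F: (p4 iff (p2 iff (p3 iff p1))) = T, so the formula = T.
Row p1=F, p2=T, p3=T, p4=F: (p4 iff (p2 iff (p3 iff p1))) = T, so the formula = F.
Row p1=F, p2=T, p3=F, p4=T: (p4 iff (p2 iff (p3 iff p1))) = T, so the formula = F.
Row p1=F, p2=F, p3=T, p4=F: (p4 iff (p2 iff (p3 iff p1))) = F, so the formula = F.
Row p1=F, p2=F, p3=F, p4=T: (p4 iff (p2 iff (p3 iff p1))) = F, so the formula = F.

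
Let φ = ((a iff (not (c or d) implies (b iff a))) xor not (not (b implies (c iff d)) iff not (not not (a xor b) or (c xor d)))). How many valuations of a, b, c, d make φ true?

a  b  c  d  |  (c or d)  not (c or d)  (b iff a)  (c iff d)  (b implies (c iff d))  not (b implies (c iff d))  (a xor b)  not (a xor b)  not not (a xor b)  (c xor d)  φ
0  0  0  0  |     0           1            1          1                1                        0                  0            1                0              0      1
0  0  0  1  |     1           0            1          0                1                        0                  0            1                0              1      0
0  0  1  0  |     1           0            1          0                1                        0                  0            1                0              1      0
0  0  1  1  |     1           0            1          1                1                        0                  0            1                0              0      1
0  1  0  0  |     0           1            0          1                1                        0                  1            0                1              0      1
0  1  0  1  |     1           0            0          0                0                        1                  1            0                1              1      1
0  1  1  0  |     1           0            0          0                0                        1                  1            0                1              1      1
0  1  1  1  |     1           0            0          1                1                        0                  1            0                1              0      0
1  0  0  0  |     0           1            0          1                1                        0                  1            0                1              0      0
1  0  0  1  |     1           0            0          0                1                        0                  1            0                1              1      1
1  0  1  0  |     1           0            0          0                1                        0                  1            0                1              1      1
1  0  1  1  |     1           0            0          1                1                        0                  1            0                1              0      1
1  1  0  0  |     0           1            1          1                1                        0                  0            1                0              0      0
1  1  0  1  |     1           0            1          0                0                        1                  0            1                0              1      0
1  1  1  0  |     1           0            1          0                0                        1                  0            1                0              1      0
1  1  1  1  |     1           0            1          1                1                        0                  0            1                0              0      0
The formula is true on 8 of the 16 rows.

8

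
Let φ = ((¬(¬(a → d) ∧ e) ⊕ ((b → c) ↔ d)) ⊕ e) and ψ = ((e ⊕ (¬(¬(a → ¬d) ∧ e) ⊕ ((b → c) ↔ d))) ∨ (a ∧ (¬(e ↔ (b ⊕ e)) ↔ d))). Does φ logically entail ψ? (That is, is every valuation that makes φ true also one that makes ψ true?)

a | b | c | d | e | φ | ψ
- | - | - | - | - | - | -
F | F | F | F | F | T | T
F | F | F | F | T | F | F
F | F | F | T | F | F | F
F | F | F | T | T | T | T
F | F | T | F | F | T | T
F | F | T | F | T | F | F
F | F | T | T | F | F | F
F | F | T | T | T | T | T
F | T | F | F | F | F | F
F | T | F | F | T | T | T
F | T | F | T | F | T | T
F | T | F | T | T | F | F
F | T | T | F | F | T | T
F | T | T | F | T | F | F
F | T | T | T | F | F | F
F | T | T | T | T | T | T
T | F | F | F | F | T | T
T | F | F | F | T | T | T
T | F | F | T | F | F | F
T | F | F | T | T | T | F
T | F | T | F | F | T | T
T | F | T | F | T | T | T
T | F | T | T | F | F | F
T | F | T | T | T | T | F
T | T | F | F | F | F | F
T | T | F | F | T | F | T
T | T | F | T | F | T | T
T | T | F | T | T | F | T
T | T | T | F | F | T | T
T | T | T | F | T | T | F
T | T | T | T | F | F | T
T | T | T | T | T | T | T
At a=T, b=F, c=F, d=T, e=T we have φ true but ψ false, so φ does not entail ψ.

no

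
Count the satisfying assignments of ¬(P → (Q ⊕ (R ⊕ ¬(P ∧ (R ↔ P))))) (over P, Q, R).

2

P  Q  R  |  φ
0  0  0  |  0
0  0  1  |  0
0  1  0  |  0
0  1  1  |  0
1  0  0  |  0
1  0  1  |  0
1  1  0  |  1
1  1  1  |  1
The formula is true on 2 of the 8 rows.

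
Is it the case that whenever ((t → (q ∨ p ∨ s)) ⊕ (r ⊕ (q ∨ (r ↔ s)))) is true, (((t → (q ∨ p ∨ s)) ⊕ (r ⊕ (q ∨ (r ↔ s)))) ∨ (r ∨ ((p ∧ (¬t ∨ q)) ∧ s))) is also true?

yes

p | q | r | s | t | φ | ψ
- | - | - | - | - | - | -
T | T | T | T | T | T | T
T | T | T | T | F | T | T
T | T | T | F | T | T | T
T | T | T | F | F | T | T
T | T | F | T | T | F | T
T | T | F | T | F | F | T
T | T | F | F | T | F | F
T | T | F | F | F | F | F
T | F | T | T | T | T | T
T | F | T | T | F | T | T
T | F | T | F | T | F | T
T | F | T | F | F | F | T
T | F | F | T | T | T | T
T | F | F | T | F | T | T
T | F | F | F | T | F | F
T | F | F | F | F | F | F
F | T | T | T | T | T | T
F | T | T | T | F | T | T
F | T | T | F | T | T | T
F | T | T | F | F | T | T
F | T | F | T | T | F | F
F | T | F | T | F | F | F
F | T | F | F | T | F | F
F | T | F | F | F | F | F
F | F | T | T | T | T | T
F | F | T | T | F | T | T
F | F | T | F | T | T | T
F | F | T | F | F | F | T
F | F | F | T | T | T | T
F | F | F | T | F | T | T
F | F | F | F | T | T | T
F | F | F | F | F | F | F
In every row where φ is true, ψ is also true, so φ ⊨ ψ.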